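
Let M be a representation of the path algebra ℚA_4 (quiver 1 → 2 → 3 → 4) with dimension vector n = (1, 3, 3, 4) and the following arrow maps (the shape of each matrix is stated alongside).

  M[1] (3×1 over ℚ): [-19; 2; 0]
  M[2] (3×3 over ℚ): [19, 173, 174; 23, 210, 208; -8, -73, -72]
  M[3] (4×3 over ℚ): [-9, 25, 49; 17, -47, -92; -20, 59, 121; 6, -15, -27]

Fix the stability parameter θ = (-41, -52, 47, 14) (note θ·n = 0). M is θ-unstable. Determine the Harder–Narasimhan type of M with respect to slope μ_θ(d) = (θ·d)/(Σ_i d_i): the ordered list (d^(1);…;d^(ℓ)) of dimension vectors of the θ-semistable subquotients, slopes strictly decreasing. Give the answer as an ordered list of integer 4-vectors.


Via rank(M_{q-1}∘⋯∘M_p): M ≅ I[1,4], I[2,4]^2, I[4,4].
μ_θ-semistable layers: μ^(1)=61/2; μ^(2)=14; μ^(3)=-93/2; μ^(4)=-52

((0, 0, 3, 3); (0, 0, 0, 1); (1, 1, 0, 0); (0, 2, 0, 0))


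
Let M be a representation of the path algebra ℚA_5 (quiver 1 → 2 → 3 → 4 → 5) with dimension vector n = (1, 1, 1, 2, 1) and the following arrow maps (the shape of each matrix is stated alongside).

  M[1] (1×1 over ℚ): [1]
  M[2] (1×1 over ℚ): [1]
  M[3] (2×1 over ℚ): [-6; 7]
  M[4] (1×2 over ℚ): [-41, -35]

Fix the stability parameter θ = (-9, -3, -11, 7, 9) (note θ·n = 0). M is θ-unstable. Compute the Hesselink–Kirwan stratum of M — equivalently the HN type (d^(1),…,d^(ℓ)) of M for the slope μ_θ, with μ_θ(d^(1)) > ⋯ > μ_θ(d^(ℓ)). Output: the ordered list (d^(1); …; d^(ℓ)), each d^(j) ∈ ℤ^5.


Interval decomposition of M: I[1,5], I[4,4].
HN type (ℓ=4): μ^(1)=9; μ^(2)=7; μ^(3)=-7; μ^(4)=-9

((0, 0, 0, 0, 1); (0, 0, 0, 2, 0); (0, 1, 1, 0, 0); (1, 0, 0, 0, 0))


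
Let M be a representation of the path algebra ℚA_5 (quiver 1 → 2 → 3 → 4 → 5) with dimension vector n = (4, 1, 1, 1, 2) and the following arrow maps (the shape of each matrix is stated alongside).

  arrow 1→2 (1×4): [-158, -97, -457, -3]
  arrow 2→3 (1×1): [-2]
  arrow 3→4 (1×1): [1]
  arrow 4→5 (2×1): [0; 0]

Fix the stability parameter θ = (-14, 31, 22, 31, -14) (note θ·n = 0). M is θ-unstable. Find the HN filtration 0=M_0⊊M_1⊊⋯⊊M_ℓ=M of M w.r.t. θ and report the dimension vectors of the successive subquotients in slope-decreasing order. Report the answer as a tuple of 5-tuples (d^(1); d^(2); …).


Barcode: M ≅ I[1,1]^3, I[1,4], I[5,5]^2. HN layers by μ_θ (3 steps, strictly decreasing):
  μ^(1)=31; μ^(2)=53/2; μ^(3)=-14

((0, 0, 0, 1, 0); (0, 1, 1, 0, 0); (4, 0, 0, 0, 2))


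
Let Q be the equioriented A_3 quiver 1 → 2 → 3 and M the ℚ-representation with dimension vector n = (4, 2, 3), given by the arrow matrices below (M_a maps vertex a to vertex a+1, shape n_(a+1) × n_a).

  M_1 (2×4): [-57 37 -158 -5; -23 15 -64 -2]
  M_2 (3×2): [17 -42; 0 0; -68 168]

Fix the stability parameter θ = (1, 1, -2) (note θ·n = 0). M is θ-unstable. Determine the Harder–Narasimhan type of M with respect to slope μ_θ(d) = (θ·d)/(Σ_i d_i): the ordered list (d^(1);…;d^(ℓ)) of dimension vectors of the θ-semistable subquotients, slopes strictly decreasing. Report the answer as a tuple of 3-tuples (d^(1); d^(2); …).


Barcode: M ≅ I[1,1]^2, I[1,2], I[1,3], I[3,3]^2. HN layers by μ_θ (3 steps, strictly decreasing):
  μ^(1)=1; μ^(2)=0; μ^(3)=-2

((3, 1, 0); (1, 1, 1); (0, 0, 2))


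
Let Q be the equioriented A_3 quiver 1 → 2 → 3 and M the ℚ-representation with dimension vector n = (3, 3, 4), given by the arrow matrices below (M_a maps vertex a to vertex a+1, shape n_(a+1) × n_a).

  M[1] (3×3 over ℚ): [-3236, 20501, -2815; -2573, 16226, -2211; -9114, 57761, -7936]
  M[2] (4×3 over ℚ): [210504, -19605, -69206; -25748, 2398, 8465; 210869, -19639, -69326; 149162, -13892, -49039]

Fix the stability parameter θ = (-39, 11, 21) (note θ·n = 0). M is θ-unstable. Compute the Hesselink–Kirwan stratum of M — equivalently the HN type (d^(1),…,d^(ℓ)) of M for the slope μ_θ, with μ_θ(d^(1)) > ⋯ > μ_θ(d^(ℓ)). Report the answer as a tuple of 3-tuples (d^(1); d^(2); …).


Interval decomposition of M: I[1,3]^3, I[3,3].
HN type (ℓ=3): μ^(1)=21; μ^(2)=11; μ^(3)=-39

((0, 0, 4); (0, 3, 0); (3, 0, 0))


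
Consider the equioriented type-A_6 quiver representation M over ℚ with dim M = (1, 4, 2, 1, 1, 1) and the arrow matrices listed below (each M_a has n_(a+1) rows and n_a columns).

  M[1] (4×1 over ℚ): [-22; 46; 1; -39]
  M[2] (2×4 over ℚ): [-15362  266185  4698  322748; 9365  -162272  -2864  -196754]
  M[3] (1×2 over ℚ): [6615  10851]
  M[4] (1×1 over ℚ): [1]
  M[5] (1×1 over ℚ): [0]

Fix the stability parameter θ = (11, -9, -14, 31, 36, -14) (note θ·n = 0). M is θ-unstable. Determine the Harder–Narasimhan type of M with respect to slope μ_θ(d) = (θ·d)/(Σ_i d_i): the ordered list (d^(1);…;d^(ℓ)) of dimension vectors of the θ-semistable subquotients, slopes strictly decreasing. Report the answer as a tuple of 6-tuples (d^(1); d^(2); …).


Via rank(M_{q-1}∘⋯∘M_p): M ≅ I[1,2], I[2,2], I[2,3], I[2,5], I[6,6].
μ_θ-semistable layers: μ^(1)=36; μ^(2)=31; μ^(3)=1; μ^(4)=-9; μ^(5)=-23/2; μ^(6)=-14

((0, 0, 0, 0, 1, 0); (0, 0, 0, 1, 0, 0); (1, 1, 0, 0, 0, 0); (0, 1, 0, 0, 0, 0); (0, 2, 2, 0, 0, 0); (0, 0, 0, 0, 0, 1))


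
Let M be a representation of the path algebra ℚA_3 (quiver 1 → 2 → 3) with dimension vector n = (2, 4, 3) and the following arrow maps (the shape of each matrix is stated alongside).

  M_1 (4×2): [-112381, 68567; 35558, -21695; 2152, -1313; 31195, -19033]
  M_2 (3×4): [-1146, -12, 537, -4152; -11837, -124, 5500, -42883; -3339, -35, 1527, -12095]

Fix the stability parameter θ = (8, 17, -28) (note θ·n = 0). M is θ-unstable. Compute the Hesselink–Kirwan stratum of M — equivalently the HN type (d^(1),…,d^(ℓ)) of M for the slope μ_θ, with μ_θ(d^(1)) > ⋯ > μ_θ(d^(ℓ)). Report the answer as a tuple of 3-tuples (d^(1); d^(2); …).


Barcode: M ≅ I[1,2], I[1,3], I[2,3]^2. HN layers by μ_θ (4 steps, strictly decreasing):
  μ^(1)=17; μ^(2)=8; μ^(3)=-1; μ^(4)=-11/2

((0, 1, 0); (1, 0, 0); (1, 1, 1); (0, 2, 2))


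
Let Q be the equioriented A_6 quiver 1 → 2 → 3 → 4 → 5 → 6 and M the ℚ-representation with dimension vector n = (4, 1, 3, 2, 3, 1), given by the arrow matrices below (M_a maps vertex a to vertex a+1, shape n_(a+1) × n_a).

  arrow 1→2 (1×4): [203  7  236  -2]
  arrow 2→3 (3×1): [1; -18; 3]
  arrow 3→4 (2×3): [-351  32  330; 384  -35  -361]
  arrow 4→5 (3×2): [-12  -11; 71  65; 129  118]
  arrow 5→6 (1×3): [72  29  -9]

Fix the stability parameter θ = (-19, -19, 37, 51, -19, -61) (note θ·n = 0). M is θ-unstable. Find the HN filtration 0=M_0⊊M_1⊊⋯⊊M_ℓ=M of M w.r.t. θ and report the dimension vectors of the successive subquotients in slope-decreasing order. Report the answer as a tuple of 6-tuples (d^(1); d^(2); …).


Via rank(M_{q-1}∘⋯∘M_p): M ≅ I[1,1]^3, I[1,6], I[3,3], I[3,5], I[5,5].
μ_θ-semistable layers: μ^(1)=37; μ^(2)=23; μ^(3)=2; μ^(4)=-19

((0, 0, 1, 0, 0, 0); (0, 0, 1, 1, 1, 0); (0, 0, 1, 1, 1, 1); (4, 1, 0, 0, 1, 0))


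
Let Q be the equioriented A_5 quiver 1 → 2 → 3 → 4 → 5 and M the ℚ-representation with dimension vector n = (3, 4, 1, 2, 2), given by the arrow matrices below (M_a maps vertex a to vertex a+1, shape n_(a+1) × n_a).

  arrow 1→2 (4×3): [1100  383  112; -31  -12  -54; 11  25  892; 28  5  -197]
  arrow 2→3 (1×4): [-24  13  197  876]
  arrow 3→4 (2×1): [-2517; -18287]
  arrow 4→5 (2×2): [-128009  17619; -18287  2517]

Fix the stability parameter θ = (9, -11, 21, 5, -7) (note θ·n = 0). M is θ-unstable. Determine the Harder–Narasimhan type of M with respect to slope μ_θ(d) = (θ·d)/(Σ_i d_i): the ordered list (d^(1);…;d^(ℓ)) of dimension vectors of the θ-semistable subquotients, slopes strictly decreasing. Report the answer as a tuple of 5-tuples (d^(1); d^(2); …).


Interval decomposition of M: I[1,2]^2, I[1,4], I[2,2], I[4,5], I[5,5].
HN type (ℓ=4): μ^(1)=13; μ^(2)=-1; μ^(3)=-7; μ^(4)=-11

((0, 0, 1, 1, 0); (3, 3, 0, 1, 1); (0, 0, 0, 0, 1); (0, 1, 0, 0, 0))


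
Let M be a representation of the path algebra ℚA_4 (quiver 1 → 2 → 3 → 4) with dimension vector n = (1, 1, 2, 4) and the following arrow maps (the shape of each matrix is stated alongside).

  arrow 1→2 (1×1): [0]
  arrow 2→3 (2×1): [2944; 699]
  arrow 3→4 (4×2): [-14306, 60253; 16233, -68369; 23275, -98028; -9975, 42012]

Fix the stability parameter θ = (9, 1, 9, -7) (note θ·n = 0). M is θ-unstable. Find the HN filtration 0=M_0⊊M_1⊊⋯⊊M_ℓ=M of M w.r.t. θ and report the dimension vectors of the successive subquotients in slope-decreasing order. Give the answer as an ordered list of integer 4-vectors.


Barcode: M ≅ I[1,1], I[2,4], I[3,4], I[4,4]^2. HN layers by μ_θ (3 steps, strictly decreasing):
  μ^(1)=9; μ^(2)=1; μ^(3)=-7

((1, 0, 0, 0); (0, 1, 2, 2); (0, 0, 0, 2))


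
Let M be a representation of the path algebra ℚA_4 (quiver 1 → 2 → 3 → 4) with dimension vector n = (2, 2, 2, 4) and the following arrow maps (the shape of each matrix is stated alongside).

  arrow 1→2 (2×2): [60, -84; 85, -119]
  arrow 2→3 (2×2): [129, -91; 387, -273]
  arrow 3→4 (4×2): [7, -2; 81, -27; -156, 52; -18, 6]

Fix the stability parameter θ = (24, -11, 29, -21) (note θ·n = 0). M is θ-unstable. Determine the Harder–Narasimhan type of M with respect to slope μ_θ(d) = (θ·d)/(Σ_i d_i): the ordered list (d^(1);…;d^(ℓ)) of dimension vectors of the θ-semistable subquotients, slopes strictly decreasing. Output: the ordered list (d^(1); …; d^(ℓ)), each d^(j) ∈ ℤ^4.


Interval decomposition of M: I[1,1], I[1,4], I[2,2], I[3,4], I[4,4]^2.
HN type (ℓ=5): μ^(1)=24; μ^(2)=21/4; μ^(3)=4; μ^(4)=-11; μ^(5)=-21

((1, 0, 0, 0); (1, 1, 1, 1); (0, 0, 1, 1); (0, 1, 0, 0); (0, 0, 0, 2))


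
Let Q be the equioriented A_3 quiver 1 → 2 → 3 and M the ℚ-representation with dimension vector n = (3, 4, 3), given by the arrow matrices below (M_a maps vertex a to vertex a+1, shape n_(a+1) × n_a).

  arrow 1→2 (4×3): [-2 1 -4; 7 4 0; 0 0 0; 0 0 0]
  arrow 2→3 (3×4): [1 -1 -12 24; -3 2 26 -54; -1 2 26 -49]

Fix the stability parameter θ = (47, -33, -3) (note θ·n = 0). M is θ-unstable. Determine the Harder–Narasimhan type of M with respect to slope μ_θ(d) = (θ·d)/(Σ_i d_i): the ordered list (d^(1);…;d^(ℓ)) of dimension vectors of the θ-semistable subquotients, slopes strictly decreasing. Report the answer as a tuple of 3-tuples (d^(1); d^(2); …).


Via rank(M_{q-1}∘⋯∘M_p): M ≅ I[1,1], I[1,3]^2, I[2,2], I[2,3].
μ_θ-semistable layers: μ^(1)=47; μ^(2)=11/3; μ^(3)=-3; μ^(4)=-33

((1, 0, 0); (2, 2, 2); (0, 0, 1); (0, 2, 0))


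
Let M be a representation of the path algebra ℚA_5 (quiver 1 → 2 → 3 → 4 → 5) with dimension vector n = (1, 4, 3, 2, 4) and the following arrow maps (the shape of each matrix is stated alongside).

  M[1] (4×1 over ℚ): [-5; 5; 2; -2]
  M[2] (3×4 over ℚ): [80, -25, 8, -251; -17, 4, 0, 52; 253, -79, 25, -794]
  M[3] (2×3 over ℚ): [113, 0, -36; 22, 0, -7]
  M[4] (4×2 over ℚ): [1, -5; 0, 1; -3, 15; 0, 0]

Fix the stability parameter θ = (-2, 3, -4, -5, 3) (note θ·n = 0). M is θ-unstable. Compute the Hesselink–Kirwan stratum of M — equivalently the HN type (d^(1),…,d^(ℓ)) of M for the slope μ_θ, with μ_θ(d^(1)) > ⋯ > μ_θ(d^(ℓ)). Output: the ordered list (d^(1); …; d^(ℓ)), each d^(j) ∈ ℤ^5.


Via rank(M_{q-1}∘⋯∘M_p): M ≅ I[1,5], I[2,2], I[2,3], I[2,5], I[5,5]^2.
μ_θ-semistable layers: μ^(1)=3; μ^(2)=-1/2; μ^(3)=-2

((0, 1, 0, 0, 4); (0, 1, 1, 0, 0); (1, 2, 2, 2, 0))


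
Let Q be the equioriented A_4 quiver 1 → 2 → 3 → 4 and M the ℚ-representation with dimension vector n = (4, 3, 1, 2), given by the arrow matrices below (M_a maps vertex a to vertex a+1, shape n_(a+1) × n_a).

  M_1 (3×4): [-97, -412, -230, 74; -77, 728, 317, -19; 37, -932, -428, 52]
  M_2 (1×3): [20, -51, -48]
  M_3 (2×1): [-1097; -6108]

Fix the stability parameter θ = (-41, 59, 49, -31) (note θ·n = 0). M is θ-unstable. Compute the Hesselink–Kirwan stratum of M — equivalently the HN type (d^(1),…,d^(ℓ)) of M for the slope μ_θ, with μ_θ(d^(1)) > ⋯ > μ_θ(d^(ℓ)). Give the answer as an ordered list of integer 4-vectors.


Barcode: M ≅ I[1,1], I[1,2]^2, I[1,4], I[4,4]. HN layers by μ_θ (4 steps, strictly decreasing):
  μ^(1)=59; μ^(2)=77/3; μ^(3)=-31; μ^(4)=-41

((0, 2, 0, 0); (0, 1, 1, 1); (0, 0, 0, 1); (4, 0, 0, 0))


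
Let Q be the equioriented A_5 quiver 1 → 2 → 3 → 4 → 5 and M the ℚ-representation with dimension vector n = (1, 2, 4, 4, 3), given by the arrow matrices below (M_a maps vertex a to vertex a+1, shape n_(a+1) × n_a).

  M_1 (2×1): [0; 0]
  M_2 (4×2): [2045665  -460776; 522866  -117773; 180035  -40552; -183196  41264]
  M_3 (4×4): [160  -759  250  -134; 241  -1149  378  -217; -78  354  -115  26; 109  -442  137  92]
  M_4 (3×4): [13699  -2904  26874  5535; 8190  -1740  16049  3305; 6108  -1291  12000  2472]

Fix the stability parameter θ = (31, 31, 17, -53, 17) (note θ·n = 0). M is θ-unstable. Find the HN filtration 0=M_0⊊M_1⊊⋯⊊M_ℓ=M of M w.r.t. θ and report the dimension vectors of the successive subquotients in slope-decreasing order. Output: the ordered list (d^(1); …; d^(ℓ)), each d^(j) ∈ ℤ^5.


Barcode: M ≅ I[1,1], I[2,5]^2, I[3,4], I[3,5]. HN layers by μ_θ (4 steps, strictly decreasing):
  μ^(1)=31; μ^(2)=17; μ^(3)=-5/3; μ^(4)=-18

((1, 0, 0, 0, 0); (0, 0, 0, 0, 3); (0, 2, 2, 2, 0); (0, 0, 2, 2, 0))


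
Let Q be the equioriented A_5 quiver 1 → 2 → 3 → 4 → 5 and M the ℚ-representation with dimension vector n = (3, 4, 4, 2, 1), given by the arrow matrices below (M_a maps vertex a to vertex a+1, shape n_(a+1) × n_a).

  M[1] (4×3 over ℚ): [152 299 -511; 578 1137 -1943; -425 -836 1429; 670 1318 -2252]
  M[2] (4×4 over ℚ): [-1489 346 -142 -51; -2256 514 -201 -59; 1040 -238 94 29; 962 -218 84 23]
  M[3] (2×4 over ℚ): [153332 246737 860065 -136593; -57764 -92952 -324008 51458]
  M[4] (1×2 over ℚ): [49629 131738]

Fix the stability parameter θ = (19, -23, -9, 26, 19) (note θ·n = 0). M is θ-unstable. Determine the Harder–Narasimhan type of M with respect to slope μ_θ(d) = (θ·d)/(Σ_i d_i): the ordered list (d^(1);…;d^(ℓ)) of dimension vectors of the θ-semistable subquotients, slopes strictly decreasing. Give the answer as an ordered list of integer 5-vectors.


Barcode: M ≅ I[1,1], I[1,3], I[1,5], I[2,2], I[2,4], I[3,3]. HN layers by μ_θ (6 steps, strictly decreasing):
  μ^(1)=26; μ^(2)=45/2; μ^(3)=19; μ^(4)=-13/3; μ^(5)=-9; μ^(6)=-23

((0, 0, 0, 1, 0); (0, 0, 0, 1, 1); (1, 0, 0, 0, 0); (2, 2, 2, 0, 0); (0, 0, 2, 0, 0); (0, 2, 0, 0, 0))


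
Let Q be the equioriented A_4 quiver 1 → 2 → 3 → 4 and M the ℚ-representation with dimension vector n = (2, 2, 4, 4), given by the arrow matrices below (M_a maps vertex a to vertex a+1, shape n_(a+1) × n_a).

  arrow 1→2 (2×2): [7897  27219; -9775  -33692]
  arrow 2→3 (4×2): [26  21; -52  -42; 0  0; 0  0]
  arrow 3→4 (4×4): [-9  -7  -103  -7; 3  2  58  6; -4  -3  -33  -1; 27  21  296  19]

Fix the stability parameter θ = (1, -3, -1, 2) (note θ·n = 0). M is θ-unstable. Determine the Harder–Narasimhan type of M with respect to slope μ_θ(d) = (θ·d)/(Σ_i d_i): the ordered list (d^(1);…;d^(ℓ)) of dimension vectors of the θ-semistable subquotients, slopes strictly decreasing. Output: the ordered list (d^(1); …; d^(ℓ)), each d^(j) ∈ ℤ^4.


Via rank(M_{q-1}∘⋯∘M_p): M ≅ I[1,2], I[1,4], I[3,4]^3.
μ_θ-semistable layers: μ^(1)=2; μ^(2)=-1

((0, 0, 0, 4); (2, 2, 4, 0))


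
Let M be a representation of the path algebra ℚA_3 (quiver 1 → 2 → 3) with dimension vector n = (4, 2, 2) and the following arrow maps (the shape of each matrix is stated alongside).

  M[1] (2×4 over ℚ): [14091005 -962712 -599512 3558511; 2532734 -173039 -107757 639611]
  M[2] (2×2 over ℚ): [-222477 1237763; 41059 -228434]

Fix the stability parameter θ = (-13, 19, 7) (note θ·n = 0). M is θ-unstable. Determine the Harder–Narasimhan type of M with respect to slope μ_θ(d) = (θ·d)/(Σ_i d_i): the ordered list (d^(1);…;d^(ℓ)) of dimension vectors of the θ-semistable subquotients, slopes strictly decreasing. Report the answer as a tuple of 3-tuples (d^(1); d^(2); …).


Barcode: M ≅ I[1,1]^2, I[1,3]^2. HN layers by μ_θ (2 steps, strictly decreasing):
  μ^(1)=13; μ^(2)=-13

((0, 2, 2); (4, 0, 0))


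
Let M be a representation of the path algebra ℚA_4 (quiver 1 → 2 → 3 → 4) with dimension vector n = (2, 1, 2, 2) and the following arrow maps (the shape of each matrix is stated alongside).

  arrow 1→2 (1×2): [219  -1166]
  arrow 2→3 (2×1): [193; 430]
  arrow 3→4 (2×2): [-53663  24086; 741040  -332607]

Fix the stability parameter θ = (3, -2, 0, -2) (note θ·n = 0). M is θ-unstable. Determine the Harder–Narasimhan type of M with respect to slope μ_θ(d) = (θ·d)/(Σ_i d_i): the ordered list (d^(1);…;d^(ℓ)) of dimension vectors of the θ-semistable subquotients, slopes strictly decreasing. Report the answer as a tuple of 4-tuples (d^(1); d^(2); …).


Via rank(M_{q-1}∘⋯∘M_p): M ≅ I[1,1], I[1,4], I[3,4].
μ_θ-semistable layers: μ^(1)=3; μ^(2)=-1/4; μ^(3)=-1

((1, 0, 0, 0); (1, 1, 1, 1); (0, 0, 1, 1))


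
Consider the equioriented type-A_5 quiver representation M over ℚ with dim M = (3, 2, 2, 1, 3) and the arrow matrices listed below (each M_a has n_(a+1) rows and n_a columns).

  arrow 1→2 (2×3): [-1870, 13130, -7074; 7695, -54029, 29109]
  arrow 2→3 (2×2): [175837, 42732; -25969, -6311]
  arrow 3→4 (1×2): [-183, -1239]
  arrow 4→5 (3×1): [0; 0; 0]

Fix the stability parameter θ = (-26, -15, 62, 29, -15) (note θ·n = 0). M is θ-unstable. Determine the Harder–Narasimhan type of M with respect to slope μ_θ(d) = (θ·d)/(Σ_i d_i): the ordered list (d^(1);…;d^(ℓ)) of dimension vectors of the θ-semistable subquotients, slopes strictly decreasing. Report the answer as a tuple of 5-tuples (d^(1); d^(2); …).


Via rank(M_{q-1}∘⋯∘M_p): M ≅ I[1,1], I[1,3], I[1,4], I[5,5]^3.
μ_θ-semistable layers: μ^(1)=62; μ^(2)=91/2; μ^(3)=-15; μ^(4)=-26

((0, 0, 1, 0, 0); (0, 0, 1, 1, 0); (0, 2, 0, 0, 3); (3, 0, 0, 0, 0))


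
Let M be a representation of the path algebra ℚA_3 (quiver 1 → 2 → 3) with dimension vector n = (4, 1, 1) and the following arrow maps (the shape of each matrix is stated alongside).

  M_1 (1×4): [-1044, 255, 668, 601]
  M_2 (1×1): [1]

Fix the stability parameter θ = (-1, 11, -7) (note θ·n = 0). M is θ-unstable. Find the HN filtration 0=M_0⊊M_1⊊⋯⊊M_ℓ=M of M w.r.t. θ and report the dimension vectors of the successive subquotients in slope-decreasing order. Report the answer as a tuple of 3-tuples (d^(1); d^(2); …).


Via rank(M_{q-1}∘⋯∘M_p): M ≅ I[1,1]^3, I[1,3].
μ_θ-semistable layers: μ^(1)=2; μ^(2)=-1

((0, 1, 1); (4, 0, 0))


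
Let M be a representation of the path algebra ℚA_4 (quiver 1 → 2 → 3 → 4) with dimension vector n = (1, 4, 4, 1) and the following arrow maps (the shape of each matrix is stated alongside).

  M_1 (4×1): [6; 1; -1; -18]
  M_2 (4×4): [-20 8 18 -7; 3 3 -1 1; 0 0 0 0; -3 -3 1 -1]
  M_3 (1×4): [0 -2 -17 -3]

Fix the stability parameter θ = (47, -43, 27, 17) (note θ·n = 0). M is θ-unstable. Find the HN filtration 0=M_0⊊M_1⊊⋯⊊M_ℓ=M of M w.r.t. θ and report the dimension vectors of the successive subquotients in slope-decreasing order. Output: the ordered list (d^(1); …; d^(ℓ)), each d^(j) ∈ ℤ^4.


Via rank(M_{q-1}∘⋯∘M_p): M ≅ I[1,4], I[2,2]^2, I[2,3], I[3,3]^2.
μ_θ-semistable layers: μ^(1)=27; μ^(2)=22; μ^(3)=2; μ^(4)=-43

((0, 0, 3, 0); (0, 0, 1, 1); (1, 1, 0, 0); (0, 3, 0, 0))


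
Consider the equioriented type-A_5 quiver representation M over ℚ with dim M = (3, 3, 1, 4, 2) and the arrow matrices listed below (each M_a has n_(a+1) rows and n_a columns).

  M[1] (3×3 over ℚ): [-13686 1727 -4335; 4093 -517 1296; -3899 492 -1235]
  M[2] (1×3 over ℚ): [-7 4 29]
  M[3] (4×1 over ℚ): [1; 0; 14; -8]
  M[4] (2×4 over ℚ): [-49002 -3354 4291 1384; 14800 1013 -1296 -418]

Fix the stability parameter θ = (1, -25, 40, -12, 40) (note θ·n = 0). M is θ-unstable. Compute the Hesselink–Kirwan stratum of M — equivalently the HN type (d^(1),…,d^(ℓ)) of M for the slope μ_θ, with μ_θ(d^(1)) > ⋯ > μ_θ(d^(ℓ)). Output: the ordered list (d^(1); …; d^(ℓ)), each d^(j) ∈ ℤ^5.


Via rank(M_{q-1}∘⋯∘M_p): M ≅ I[1,2]^2, I[1,4], I[4,4], I[4,5]^2.
μ_θ-semistable layers: μ^(1)=40; μ^(2)=14; μ^(3)=-12

((0, 0, 0, 0, 2); (0, 0, 1, 1, 0); (3, 3, 0, 3, 0))


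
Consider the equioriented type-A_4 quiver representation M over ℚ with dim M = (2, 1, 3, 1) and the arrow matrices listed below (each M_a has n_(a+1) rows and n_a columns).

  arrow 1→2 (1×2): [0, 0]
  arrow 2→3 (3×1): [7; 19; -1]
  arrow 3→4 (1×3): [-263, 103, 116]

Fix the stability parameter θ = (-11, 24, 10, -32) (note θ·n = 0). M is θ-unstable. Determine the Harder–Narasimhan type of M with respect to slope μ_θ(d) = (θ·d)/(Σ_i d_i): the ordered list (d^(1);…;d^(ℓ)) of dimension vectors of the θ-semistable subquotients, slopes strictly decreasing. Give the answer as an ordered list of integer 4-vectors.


Via rank(M_{q-1}∘⋯∘M_p): M ≅ I[1,1]^2, I[2,3], I[3,3], I[3,4].
μ_θ-semistable layers: μ^(1)=17; μ^(2)=10; μ^(3)=-11

((0, 1, 1, 0); (0, 0, 1, 0); (2, 0, 1, 1))


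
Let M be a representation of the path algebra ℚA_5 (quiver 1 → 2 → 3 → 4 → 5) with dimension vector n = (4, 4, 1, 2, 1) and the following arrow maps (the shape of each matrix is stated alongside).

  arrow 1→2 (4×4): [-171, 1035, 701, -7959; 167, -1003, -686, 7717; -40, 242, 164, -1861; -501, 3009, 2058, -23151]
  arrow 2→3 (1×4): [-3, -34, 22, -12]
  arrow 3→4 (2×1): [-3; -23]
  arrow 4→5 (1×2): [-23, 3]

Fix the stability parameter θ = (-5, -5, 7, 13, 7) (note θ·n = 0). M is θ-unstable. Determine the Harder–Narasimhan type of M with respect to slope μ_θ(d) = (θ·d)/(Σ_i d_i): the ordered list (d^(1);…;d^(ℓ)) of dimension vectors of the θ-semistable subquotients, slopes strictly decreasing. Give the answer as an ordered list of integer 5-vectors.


Barcode: M ≅ I[1,1], I[1,2]^2, I[1,4], I[2,2], I[4,5]. HN layers by μ_θ (4 steps, strictly decreasing):
  μ^(1)=13; μ^(2)=10; μ^(3)=7; μ^(4)=-5

((0, 0, 0, 1, 0); (0, 0, 0, 1, 1); (0, 0, 1, 0, 0); (4, 4, 0, 0, 0))


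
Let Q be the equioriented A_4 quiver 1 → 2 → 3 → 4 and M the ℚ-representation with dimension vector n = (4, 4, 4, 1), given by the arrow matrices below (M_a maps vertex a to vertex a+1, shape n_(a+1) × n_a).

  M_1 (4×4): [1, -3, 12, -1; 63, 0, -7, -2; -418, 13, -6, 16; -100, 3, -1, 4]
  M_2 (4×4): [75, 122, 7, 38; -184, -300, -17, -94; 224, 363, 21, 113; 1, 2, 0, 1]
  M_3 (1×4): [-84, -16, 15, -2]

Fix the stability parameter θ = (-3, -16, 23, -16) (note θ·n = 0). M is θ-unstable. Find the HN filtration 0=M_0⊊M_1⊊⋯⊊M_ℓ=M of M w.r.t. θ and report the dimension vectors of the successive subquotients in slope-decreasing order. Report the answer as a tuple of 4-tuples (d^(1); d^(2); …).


Interval decomposition of M: I[1,3]^3, I[1,4].
HN type (ℓ=3): μ^(1)=23; μ^(2)=7/2; μ^(3)=-19/2

((0, 0, 3, 0); (0, 0, 1, 1); (4, 4, 0, 0))


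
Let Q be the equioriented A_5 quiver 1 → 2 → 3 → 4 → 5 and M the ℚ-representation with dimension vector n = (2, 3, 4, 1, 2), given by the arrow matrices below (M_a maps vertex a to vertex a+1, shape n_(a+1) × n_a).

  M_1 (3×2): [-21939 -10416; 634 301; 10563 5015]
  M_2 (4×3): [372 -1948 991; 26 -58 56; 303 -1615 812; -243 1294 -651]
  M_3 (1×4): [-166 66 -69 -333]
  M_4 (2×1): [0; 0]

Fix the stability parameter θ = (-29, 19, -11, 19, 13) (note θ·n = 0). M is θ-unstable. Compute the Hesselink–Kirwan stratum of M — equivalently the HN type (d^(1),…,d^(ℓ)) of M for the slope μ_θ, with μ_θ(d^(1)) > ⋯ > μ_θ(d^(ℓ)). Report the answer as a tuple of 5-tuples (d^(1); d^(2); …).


Via rank(M_{q-1}∘⋯∘M_p): M ≅ I[1,3], I[1,4], I[2,3], I[3,3], I[5,5]^2.
μ_θ-semistable layers: μ^(1)=19; μ^(2)=13; μ^(3)=4; μ^(4)=-11; μ^(5)=-29

((0, 0, 0, 1, 0); (0, 0, 0, 0, 2); (0, 3, 3, 0, 0); (0, 0, 1, 0, 0); (2, 0, 0, 0, 0))


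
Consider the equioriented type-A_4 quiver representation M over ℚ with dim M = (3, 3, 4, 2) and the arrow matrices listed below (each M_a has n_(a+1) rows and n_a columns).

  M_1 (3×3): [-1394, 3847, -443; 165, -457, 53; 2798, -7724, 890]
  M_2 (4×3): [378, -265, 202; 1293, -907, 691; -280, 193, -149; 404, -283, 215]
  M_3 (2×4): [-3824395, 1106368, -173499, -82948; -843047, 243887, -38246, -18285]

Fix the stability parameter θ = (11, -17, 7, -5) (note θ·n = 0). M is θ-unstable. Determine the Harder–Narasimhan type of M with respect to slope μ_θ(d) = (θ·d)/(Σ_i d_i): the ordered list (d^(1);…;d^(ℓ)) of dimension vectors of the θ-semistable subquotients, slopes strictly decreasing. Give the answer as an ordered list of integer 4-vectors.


Barcode: M ≅ I[1,3], I[1,4]^2, I[3,3]. HN layers by μ_θ (3 steps, strictly decreasing):
  μ^(1)=7; μ^(2)=1; μ^(3)=-3

((0, 0, 2, 0); (0, 0, 2, 2); (3, 3, 0, 0))


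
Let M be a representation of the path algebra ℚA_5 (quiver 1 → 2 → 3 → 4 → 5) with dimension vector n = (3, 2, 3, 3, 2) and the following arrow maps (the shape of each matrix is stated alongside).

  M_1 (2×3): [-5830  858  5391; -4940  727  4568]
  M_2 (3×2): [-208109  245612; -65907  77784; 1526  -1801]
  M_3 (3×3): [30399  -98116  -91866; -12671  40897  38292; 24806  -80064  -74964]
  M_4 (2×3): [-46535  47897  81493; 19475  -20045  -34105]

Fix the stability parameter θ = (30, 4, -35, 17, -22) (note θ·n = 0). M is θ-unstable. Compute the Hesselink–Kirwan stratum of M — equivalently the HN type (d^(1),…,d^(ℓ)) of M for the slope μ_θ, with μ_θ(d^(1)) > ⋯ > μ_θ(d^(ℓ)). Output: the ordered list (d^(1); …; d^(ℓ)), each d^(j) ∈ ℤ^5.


Barcode: M ≅ I[1,1], I[1,3], I[1,5], I[3,4], I[4,4], I[5,5]. HN layers by μ_θ (6 steps, strictly decreasing):
  μ^(1)=30; μ^(2)=17; μ^(3)=-1/3; μ^(4)=-6/5; μ^(5)=-22; μ^(6)=-35

((1, 0, 0, 0, 0); (0, 0, 0, 2, 0); (1, 1, 1, 0, 0); (1, 1, 1, 1, 1); (0, 0, 0, 0, 1); (0, 0, 1, 0, 0))


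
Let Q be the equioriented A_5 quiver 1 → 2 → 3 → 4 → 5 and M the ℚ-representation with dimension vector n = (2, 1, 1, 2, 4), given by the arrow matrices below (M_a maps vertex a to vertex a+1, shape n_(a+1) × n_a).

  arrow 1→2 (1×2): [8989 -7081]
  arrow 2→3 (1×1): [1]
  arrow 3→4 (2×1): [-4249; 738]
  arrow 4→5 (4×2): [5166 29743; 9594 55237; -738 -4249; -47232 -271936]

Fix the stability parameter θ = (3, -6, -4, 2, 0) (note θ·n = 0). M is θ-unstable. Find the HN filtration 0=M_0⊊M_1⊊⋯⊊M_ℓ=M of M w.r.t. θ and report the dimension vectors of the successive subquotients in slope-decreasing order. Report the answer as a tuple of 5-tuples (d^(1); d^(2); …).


Barcode: M ≅ I[1,1], I[1,4], I[4,5], I[5,5]^3. HN layers by μ_θ (5 steps, strictly decreasing):
  μ^(1)=3; μ^(2)=2; μ^(3)=1; μ^(4)=0; μ^(5)=-7/3

((1, 0, 0, 0, 0); (0, 0, 0, 1, 0); (0, 0, 0, 1, 1); (0, 0, 0, 0, 3); (1, 1, 1, 0, 0))


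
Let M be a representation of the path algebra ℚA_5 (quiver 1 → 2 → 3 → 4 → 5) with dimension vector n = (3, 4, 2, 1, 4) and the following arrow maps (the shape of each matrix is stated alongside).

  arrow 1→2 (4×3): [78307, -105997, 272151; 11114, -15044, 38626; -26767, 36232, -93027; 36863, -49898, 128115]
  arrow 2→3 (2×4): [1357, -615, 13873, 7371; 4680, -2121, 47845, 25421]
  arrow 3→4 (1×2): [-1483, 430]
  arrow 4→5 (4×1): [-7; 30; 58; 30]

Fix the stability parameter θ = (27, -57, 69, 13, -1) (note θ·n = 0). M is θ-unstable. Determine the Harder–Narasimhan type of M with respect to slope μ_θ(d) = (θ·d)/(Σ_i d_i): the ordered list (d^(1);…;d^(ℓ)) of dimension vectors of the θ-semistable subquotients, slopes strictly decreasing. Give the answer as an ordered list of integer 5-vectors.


Interval decomposition of M: I[1,1], I[1,2], I[1,5], I[2,2], I[2,3], I[5,5]^3.
HN type (ℓ=5): μ^(1)=69; μ^(2)=27; μ^(3)=-1; μ^(4)=-15; μ^(5)=-57

((0, 0, 1, 0, 0); (1, 0, 1, 1, 1); (0, 0, 0, 0, 3); (2, 2, 0, 0, 0); (0, 2, 0, 0, 0))


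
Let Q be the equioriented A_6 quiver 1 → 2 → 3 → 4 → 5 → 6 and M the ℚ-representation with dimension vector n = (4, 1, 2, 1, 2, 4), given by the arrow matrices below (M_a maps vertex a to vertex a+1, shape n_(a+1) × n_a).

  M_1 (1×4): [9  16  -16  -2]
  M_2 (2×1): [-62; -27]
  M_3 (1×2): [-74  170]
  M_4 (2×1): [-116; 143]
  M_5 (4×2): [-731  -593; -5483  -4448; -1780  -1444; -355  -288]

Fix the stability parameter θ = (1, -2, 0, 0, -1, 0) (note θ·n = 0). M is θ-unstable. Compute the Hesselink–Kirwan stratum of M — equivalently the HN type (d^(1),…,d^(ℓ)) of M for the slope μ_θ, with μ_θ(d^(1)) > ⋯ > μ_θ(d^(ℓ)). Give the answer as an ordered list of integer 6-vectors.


Via rank(M_{q-1}∘⋯∘M_p): M ≅ I[1,1]^3, I[1,6], I[3,3], I[5,6], I[6,6]^2.
μ_θ-semistable layers: μ^(1)=1; μ^(2)=0; μ^(3)=-1/3; μ^(4)=-1/2; μ^(5)=-1

((3, 0, 0, 0, 0, 0); (0, 0, 1, 0, 0, 4); (0, 0, 1, 1, 1, 0); (1, 1, 0, 0, 0, 0); (0, 0, 0, 0, 1, 0))


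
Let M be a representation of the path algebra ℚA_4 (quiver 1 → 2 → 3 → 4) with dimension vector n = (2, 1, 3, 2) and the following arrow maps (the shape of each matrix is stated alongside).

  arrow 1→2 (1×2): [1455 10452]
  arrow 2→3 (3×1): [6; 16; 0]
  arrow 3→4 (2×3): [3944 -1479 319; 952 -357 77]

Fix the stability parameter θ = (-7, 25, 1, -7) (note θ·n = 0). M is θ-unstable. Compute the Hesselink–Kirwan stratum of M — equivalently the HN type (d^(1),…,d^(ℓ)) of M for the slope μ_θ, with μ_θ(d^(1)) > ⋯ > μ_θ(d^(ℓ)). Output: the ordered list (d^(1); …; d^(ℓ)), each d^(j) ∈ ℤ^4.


Via rank(M_{q-1}∘⋯∘M_p): M ≅ I[1,1], I[1,3], I[3,3], I[3,4], I[4,4].
μ_θ-semistable layers: μ^(1)=13; μ^(2)=1; μ^(3)=-3; μ^(4)=-7

((0, 1, 1, 0); (0, 0, 1, 0); (0, 0, 1, 1); (2, 0, 0, 1))


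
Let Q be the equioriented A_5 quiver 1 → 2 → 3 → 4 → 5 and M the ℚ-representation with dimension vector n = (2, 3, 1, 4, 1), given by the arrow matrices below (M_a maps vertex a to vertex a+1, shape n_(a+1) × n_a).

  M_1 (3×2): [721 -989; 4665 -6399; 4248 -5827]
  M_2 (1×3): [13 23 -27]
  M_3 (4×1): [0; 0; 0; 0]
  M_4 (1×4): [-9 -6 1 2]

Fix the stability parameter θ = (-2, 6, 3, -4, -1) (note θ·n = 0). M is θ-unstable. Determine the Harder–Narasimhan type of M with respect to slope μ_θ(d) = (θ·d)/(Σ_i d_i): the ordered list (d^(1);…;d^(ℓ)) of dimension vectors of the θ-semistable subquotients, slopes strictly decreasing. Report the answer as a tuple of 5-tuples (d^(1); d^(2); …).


Interval decomposition of M: I[1,2], I[1,3], I[2,2], I[4,4]^3, I[4,5].
HN type (ℓ=5): μ^(1)=6; μ^(2)=9/2; μ^(3)=-1; μ^(4)=-2; μ^(5)=-4

((0, 2, 0, 0, 0); (0, 1, 1, 0, 0); (0, 0, 0, 0, 1); (2, 0, 0, 0, 0); (0, 0, 0, 4, 0))


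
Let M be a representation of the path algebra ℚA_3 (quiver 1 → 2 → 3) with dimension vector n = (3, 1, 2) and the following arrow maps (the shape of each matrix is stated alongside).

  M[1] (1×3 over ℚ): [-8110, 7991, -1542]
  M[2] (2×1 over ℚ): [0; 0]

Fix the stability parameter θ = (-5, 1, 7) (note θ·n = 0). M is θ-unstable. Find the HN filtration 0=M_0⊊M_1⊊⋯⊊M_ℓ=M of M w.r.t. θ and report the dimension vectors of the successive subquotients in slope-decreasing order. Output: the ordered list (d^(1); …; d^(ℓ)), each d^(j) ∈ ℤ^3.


Interval decomposition of M: I[1,1]^2, I[1,2], I[3,3]^2.
HN type (ℓ=3): μ^(1)=7; μ^(2)=1; μ^(3)=-5

((0, 0, 2); (0, 1, 0); (3, 0, 0))


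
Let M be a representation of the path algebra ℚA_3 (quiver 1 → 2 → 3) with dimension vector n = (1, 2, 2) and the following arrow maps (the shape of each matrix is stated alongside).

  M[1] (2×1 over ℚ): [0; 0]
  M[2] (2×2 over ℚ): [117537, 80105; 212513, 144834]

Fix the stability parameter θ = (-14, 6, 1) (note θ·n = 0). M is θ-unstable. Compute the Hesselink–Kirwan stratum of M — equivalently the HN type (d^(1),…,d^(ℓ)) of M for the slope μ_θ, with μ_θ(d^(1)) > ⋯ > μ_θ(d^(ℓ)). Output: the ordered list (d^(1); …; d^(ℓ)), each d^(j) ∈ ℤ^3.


Interval decomposition of M: I[1,1], I[2,3]^2.
HN type (ℓ=2): μ^(1)=7/2; μ^(2)=-14

((0, 2, 2); (1, 0, 0))


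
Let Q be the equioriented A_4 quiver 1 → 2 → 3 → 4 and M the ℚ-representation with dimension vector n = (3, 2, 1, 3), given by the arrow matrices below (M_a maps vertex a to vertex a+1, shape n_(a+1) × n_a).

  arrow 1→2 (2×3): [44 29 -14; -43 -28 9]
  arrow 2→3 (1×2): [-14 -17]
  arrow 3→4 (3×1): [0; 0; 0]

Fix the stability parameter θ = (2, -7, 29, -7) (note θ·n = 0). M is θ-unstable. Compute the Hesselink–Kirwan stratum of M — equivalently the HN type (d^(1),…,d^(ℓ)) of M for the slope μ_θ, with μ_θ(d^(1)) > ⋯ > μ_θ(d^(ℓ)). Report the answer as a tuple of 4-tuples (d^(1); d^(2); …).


Via rank(M_{q-1}∘⋯∘M_p): M ≅ I[1,1], I[1,2], I[1,3], I[4,4]^3.
μ_θ-semistable layers: μ^(1)=29; μ^(2)=2; μ^(3)=-5/2; μ^(4)=-7

((0, 0, 1, 0); (1, 0, 0, 0); (2, 2, 0, 0); (0, 0, 0, 3))


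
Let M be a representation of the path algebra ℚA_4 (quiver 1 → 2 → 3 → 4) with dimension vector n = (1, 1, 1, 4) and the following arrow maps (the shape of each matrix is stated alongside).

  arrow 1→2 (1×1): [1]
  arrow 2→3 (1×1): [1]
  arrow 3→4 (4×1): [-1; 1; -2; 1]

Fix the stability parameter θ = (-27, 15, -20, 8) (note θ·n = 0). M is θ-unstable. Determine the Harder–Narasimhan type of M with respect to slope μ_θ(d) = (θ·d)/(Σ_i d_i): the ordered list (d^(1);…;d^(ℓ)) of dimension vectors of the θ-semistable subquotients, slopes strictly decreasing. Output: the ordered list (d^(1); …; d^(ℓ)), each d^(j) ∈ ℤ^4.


Via rank(M_{q-1}∘⋯∘M_p): M ≅ I[1,4], I[4,4]^3.
μ_θ-semistable layers: μ^(1)=8; μ^(2)=-5/2; μ^(3)=-27

((0, 0, 0, 4); (0, 1, 1, 0); (1, 0, 0, 0))


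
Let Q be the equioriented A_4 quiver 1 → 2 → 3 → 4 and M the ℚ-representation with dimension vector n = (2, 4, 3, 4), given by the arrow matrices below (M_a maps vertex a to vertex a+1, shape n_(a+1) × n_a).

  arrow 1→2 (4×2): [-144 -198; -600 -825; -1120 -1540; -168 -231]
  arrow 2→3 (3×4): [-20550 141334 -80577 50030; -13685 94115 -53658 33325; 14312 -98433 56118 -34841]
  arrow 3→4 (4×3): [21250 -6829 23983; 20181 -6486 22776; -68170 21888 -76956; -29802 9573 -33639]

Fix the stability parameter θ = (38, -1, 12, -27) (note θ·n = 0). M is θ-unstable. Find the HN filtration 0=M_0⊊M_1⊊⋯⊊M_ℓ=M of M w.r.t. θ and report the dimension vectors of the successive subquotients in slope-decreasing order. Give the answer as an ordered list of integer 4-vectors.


Interval decomposition of M: I[1,1], I[1,2], I[2,3], I[2,4]^2, I[4,4]^2.
HN type (ℓ=6): μ^(1)=38; μ^(2)=37/2; μ^(3)=12; μ^(4)=-1; μ^(5)=-16/3; μ^(6)=-27

((1, 0, 0, 0); (1, 1, 0, 0); (0, 0, 1, 0); (0, 1, 0, 0); (0, 2, 2, 2); (0, 0, 0, 2))


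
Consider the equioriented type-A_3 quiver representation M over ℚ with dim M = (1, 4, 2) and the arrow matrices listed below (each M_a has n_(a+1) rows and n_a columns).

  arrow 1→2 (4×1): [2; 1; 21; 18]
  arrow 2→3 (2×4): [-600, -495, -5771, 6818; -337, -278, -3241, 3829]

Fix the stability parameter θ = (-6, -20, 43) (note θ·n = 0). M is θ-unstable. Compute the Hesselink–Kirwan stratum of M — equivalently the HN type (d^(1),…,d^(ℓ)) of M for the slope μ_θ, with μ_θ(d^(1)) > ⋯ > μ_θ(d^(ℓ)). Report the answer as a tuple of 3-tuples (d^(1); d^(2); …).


Interval decomposition of M: I[1,3], I[2,2]^2, I[2,3].
HN type (ℓ=3): μ^(1)=43; μ^(2)=-13; μ^(3)=-20

((0, 0, 2); (1, 1, 0); (0, 3, 0))


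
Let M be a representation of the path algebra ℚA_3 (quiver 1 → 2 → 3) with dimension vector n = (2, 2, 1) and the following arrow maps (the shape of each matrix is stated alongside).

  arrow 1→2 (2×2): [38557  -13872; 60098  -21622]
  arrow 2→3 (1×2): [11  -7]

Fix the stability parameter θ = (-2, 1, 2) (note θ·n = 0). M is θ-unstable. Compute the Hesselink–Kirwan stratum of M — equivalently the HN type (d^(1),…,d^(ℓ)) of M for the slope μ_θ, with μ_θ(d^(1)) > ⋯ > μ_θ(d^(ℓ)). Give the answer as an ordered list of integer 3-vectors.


Via rank(M_{q-1}∘⋯∘M_p): M ≅ I[1,2], I[1,3].
μ_θ-semistable layers: μ^(1)=2; μ^(2)=1; μ^(3)=-2

((0, 0, 1); (0, 2, 0); (2, 0, 0))


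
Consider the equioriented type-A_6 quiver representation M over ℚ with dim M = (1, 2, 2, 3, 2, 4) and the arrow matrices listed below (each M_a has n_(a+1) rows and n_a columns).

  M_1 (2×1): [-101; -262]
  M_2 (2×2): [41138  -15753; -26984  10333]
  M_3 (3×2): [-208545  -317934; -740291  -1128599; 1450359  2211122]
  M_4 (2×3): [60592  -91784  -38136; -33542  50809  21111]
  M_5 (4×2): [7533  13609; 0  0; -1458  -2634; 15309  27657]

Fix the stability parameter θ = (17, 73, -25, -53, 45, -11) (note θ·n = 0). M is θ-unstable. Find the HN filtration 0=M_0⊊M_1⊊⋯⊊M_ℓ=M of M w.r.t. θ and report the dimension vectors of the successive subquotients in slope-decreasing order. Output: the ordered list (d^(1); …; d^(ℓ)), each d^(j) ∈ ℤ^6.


Interval decomposition of M: I[1,6], I[2,4], I[4,4], I[5,5], I[6,6]^3.
HN type (ℓ=6): μ^(1)=45; μ^(2)=17; μ^(3)=3; μ^(4)=-5/3; μ^(5)=-11; μ^(6)=-53

((0, 0, 0, 0, 1, 0); (0, 0, 0, 0, 1, 1); (1, 1, 1, 1, 0, 0); (0, 1, 1, 1, 0, 0); (0, 0, 0, 0, 0, 3); (0, 0, 0, 1, 0, 0))


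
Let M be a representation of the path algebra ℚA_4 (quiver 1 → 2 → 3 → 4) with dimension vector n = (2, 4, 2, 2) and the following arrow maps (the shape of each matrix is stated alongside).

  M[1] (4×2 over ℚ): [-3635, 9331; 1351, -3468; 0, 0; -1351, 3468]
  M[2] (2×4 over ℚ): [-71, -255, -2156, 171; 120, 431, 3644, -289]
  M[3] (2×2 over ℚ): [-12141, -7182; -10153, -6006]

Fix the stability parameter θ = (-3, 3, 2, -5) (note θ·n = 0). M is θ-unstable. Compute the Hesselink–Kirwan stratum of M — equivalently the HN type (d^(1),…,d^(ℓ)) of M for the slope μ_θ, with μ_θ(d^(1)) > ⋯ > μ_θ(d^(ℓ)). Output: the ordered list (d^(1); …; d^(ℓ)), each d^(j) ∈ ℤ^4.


Via rank(M_{q-1}∘⋯∘M_p): M ≅ I[1,2], I[1,4], I[2,2], I[2,3], I[4,4].
μ_θ-semistable layers: μ^(1)=3; μ^(2)=5/2; μ^(3)=0; μ^(4)=-3; μ^(5)=-5

((0, 2, 0, 0); (0, 1, 1, 0); (0, 1, 1, 1); (2, 0, 0, 0); (0, 0, 0, 1))


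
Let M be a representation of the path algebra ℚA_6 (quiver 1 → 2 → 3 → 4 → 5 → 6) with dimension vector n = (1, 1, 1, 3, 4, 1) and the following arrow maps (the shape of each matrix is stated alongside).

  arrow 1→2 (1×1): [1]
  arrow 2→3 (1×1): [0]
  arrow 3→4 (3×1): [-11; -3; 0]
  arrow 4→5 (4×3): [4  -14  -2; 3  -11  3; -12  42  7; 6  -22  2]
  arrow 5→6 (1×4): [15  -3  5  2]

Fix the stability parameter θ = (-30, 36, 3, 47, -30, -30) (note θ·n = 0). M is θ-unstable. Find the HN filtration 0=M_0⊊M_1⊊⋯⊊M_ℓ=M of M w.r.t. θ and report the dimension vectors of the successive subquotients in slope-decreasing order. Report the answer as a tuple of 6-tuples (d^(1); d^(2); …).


Interval decomposition of M: I[1,2], I[3,5], I[4,5], I[4,6], I[5,5].
HN type (ℓ=5): μ^(1)=36; μ^(2)=17/2; μ^(3)=3; μ^(4)=-13/3; μ^(5)=-30

((0, 1, 0, 0, 0, 0); (0, 0, 0, 2, 2, 0); (0, 0, 1, 0, 0, 0); (0, 0, 0, 1, 1, 1); (1, 0, 0, 0, 1, 0))


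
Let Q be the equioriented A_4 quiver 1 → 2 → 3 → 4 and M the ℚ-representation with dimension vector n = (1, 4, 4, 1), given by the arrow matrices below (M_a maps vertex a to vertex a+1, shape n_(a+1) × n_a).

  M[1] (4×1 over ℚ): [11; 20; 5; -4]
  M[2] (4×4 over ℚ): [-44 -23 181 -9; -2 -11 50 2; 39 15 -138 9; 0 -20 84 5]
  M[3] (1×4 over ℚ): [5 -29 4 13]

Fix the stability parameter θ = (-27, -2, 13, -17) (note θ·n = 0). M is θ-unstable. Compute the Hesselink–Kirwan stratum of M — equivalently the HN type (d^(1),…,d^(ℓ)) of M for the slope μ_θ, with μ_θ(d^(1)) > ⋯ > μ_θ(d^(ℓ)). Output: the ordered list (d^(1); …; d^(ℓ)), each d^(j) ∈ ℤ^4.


Via rank(M_{q-1}∘⋯∘M_p): M ≅ I[1,4], I[2,3]^3.
μ_θ-semistable layers: μ^(1)=13; μ^(2)=-2; μ^(3)=-27

((0, 0, 3, 0); (0, 4, 1, 1); (1, 0, 0, 0))
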